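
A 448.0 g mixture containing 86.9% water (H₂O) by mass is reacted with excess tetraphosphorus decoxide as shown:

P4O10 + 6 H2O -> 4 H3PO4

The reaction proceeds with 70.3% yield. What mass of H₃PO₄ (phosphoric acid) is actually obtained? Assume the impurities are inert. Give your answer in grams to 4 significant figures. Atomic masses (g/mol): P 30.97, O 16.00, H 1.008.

Pure H2O available = 448.0 g × 0.869 = 389.31 g.
M(H2O) = 2(1.008) + 16.00 = 18.016 g/mol.
M(H3PO4) = 3(1.008) + 30.97 + 4(16.00) = 97.994 g/mol.
n(H2O) = 389.31 g / 18.016 g/mol = 21.609 mol.
From the equation the H2O:H3PO4 mole ratio is 6:4, so n(H3PO4) = 21.609 × 4/6 = 14.406 mol.
Mass of H3PO4 = 14.406 mol × 97.994 g/mol = 1411.7 g.
Actual mass collected = 1411.7 g × 0.703 = 992.44 g.

992.4 g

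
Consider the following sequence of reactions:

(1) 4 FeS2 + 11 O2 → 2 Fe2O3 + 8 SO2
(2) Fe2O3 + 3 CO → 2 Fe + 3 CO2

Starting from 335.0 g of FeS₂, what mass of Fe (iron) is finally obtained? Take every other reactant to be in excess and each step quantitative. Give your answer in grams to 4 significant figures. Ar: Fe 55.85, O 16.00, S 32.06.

156.0 g

M(FeS2) = 55.85 + 2(32.06) = 119.97 g/mol.
M(Fe) = 55.85 g/mol.
n(FeS2) = 335.00 / 119.97 = 2.7924 mol.
Step 1 gives a 4:2 ratio of FeS2 to Fe2O3, so n(Fe2O3) = 1.3962 mol.
In step 2 the Fe2O3:Fe ratio is 1:2, so n(Fe) = 2.7924 mol.
Mass of Fe = 2.7924 × 55.85 = 155.95 g.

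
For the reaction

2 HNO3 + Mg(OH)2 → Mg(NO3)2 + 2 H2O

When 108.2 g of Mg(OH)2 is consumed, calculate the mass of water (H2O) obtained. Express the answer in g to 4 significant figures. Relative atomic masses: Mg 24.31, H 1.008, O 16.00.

66.84 g

M(Mg(OH)2) = 24.31 + 2(16.00) + 2(1.008) = 58.326 g/mol.
M(H2O) = 2(1.008) + 16.00 = 18.016 g/mol.
n(Mg(OH)2) = 108.20 g / 58.326 g/mol = 1.8551 mol.
From the equation the Mg(OH)2:H2O mole ratio is 1:2, so n(H2O) = 1.8551 × 2/1 = 3.7102 mol.
Mass of H2O = 3.7102 mol × 18.016 g/mol = 66.843 g.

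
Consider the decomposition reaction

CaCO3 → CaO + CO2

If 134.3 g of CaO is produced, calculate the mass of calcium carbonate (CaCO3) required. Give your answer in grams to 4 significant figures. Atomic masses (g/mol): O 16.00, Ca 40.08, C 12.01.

M(CaO) = 40.08 + 16.00 = 56.08 g/mol.
M(CaCO3) = 40.08 + 12.01 + 3(16.00) = 100.09 g/mol.
n(CaO) = 134.30 g / 56.08 g/mol = 2.3948 mol.
From the equation the CaO:CaCO3 mole ratio is 1:1, so n(CaCO3) = 2.3948 × 1/1 = 2.3948 mol.
Mass of CaCO3 = 2.3948 mol × 100.09 g/mol = 239.69 g.

239.7 g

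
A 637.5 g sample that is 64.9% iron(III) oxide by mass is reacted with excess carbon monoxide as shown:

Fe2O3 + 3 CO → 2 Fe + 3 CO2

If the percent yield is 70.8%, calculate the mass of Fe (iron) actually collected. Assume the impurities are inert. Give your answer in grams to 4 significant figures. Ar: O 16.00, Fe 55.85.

Pure Fe2O3 available = 637.5 g × 0.649 = 413.74 g.
M(Fe2O3) = 2(55.85) + 3(16.00) = 159.70 g/mol.
M(Fe) = 55.85 g/mol.
n(Fe2O3) = 413.74 g / 159.70 g/mol = 2.5907 mol.
From the equation the Fe2O3:Fe mole ratio is 1:2, so n(Fe) = 2.5907 × 2/1 = 5.1814 mol.
Mass of Fe = 5.1814 mol × 55.85 g/mol = 289.38 g.
Actual mass collected = 289.38 g × 0.708 = 204.88 g.

204.9 g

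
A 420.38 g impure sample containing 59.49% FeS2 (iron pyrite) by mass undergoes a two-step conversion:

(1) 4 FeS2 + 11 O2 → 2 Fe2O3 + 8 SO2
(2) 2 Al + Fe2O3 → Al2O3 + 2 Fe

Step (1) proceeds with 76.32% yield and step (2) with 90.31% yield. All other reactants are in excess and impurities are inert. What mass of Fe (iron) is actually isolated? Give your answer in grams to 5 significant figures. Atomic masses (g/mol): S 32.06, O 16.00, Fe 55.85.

80.244 g

Pure FeS2 = 420.38 × 0.5949 = 250.084 g.
M(FeS2) = 55.85 + 2(32.06) = 119.97 g/mol.
M(Fe) = 55.85 g/mol.
n(FeS2) = 250.084 / 119.97 = 2.08455 mol.
Step 1 (FeS2:Fe2O3 = 4:2): theoretical n(Fe2O3) = 1.04228 mol; at 76.32% yield, n(Fe2O3) = 0.795466 mol.
Step 2 (Fe2O3:Fe = 1:2): theoretical n(Fe) = 1.59093 mol, so theoretical mass = 1.59093 × 55.85 = 88.8536 g.
At 90.31% yield, actual mass of Fe = 88.8536 × 0.9031 = 80.2437 g.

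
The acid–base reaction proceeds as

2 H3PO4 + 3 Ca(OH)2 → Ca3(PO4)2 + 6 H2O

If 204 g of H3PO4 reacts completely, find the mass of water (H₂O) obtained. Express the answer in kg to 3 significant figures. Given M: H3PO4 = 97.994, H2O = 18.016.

n(H3PO4) = 204.0 g / 97.994 g/mol = 2.082 mol.
From the equation the H3PO4:H2O mole ratio is 2:6, so n(H2O) = 2.082 × 6/2 = 6.245 mol.
Mass of H2O = 6.245 mol × 18.016 g/mol = 112.5 g.
Converting to kg: 112.5 g = 0.113 kg.

0.113 kg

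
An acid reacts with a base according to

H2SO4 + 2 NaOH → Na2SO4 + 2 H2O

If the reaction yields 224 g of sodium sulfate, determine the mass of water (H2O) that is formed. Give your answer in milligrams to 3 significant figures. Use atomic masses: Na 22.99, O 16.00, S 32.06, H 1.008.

M(Na2SO4) = 2(22.99) + 32.06 + 4(16.00) = 142.04 g/mol.
M(H2O) = 2(1.008) + 16.00 = 18.016 g/mol.
n(Na2SO4) = 224.0 g / 142.04 g/mol = 1.577 mol.
From the equation the Na2SO4:H2O mole ratio is 1:2, so n(H2O) = 1.577 × 2/1 = 3.154 mol.
Mass of H2O = 3.154 mol × 18.016 g/mol = 56.82 g.
Converting to mg: 56.82 g = 56800 mg.

56800 mg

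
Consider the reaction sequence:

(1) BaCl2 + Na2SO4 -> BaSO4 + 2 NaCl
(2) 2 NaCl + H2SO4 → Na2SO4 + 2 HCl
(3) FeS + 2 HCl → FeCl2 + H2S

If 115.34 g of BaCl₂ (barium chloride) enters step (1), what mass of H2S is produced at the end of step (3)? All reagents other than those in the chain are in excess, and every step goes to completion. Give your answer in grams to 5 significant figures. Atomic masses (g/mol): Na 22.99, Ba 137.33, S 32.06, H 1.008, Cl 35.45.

M(BaCl2) = 137.33 + 2(35.45) = 208.23 g/mol.
M(H2S) = 2(1.008) + 32.06 = 34.076 g/mol.
n(BaCl2) = 115.34 / 208.23 = 0.553907 mol.
Reaction (1): BaCl2→NaCl ratio 1:2 ⇒ n(NaCl) = 1.10781 mol.
Reaction (2): NaCl→HCl ratio 2:2 ⇒ n(HCl) = 1.10781 mol.
Reaction (3): HCl→H2S ratio 2:1 ⇒ n(H2S) = 0.553907 mol.
Mass of H2S = 0.553907 × 34.076 = 18.8749 g.

18.875 g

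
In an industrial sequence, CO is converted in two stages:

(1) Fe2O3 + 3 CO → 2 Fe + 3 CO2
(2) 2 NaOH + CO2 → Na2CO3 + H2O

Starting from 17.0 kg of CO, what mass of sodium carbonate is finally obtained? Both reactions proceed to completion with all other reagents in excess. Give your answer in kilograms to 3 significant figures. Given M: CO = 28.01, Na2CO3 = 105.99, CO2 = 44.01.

17.0 kg = 17000 g.
n(CO) = 17000 / 28.01 = 606.9 mol.
Step 1 gives a 3:3 ratio of CO to CO2, so n(CO2) = 606.9 mol.
In step 2 the CO2:Na2CO3 ratio is 1:1, so n(Na2CO3) = 606.9 mol.
Mass of Na2CO3 = 606.9 × 105.99 = 64330 g = 64.3 kg.

64.3 kg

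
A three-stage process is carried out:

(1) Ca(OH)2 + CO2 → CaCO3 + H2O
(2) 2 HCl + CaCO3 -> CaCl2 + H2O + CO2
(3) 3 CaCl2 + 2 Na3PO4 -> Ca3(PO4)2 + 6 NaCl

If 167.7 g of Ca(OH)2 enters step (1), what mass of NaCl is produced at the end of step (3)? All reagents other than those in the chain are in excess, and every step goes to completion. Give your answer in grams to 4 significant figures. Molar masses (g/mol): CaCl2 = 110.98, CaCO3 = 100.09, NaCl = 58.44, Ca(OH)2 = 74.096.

264.5 g

n(Ca(OH)2) = 167.7 / 74.096 = 2.2633 mol.
Reaction (1): Ca(OH)2→CaCO3 ratio 1:1 ⇒ n(CaCO3) = 2.2633 mol.
Reaction (2): CaCO3→CaCl2 ratio 1:1 ⇒ n(CaCl2) = 2.2633 mol.
Reaction (3): CaCl2→NaCl ratio 3:6 ⇒ n(NaCl) = 4.5266 mol.
Mass of NaCl = 4.5266 × 58.44 = 264.53 g.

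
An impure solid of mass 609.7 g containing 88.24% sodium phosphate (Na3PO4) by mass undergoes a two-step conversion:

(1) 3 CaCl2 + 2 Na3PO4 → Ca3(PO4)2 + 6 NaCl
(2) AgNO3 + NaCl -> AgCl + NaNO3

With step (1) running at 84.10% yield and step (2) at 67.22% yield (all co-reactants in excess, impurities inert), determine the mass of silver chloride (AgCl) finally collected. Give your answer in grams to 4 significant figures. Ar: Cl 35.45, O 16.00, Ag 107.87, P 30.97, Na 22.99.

797.7 g

Pure Na3PO4 = 609.7 × 0.8824 = 538.00 g.
M(Na3PO4) = 3(22.99) + 30.97 + 4(16.00) = 163.94 g/mol.
M(AgCl) = 107.87 + 35.45 = 143.32 g/mol.
n(Na3PO4) = 538.00 / 163.94 = 3.2817 mol.
Step 1 (Na3PO4:NaCl = 2:6): theoretical n(NaCl) = 9.8451 mol; at 84.10% yield, n(NaCl) = 8.2797 mol.
Step 2 (NaCl:AgCl = 1:1): theoretical n(AgCl) = 8.2797 mol, so theoretical mass = 8.2797 × 143.32 = 1186.6 g.
At 67.22% yield, actual mass of AgCl = 1186.6 × 0.6722 = 797.66 g.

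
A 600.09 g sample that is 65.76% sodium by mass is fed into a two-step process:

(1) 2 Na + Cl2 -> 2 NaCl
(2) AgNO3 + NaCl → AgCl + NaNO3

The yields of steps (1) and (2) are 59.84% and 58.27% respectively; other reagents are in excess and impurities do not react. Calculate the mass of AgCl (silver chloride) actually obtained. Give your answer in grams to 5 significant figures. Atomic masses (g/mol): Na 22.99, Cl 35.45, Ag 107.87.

Pure Na = 600.09 × 0.6576 = 394.619 g.
M(Na) = 22.99 g/mol.
M(AgCl) = 107.87 + 35.45 = 143.32 g/mol.
n(Na) = 394.619 / 22.99 = 17.1648 mol.
Step 1 (Na:NaCl = 2:2): theoretical n(NaCl) = 17.1648 mol; at 59.84% yield, n(NaCl) = 10.2714 mol.
Step 2 (NaCl:AgCl = 1:1): theoretical n(AgCl) = 10.2714 mol, so theoretical mass = 10.2714 × 143.32 = 1472.10 g.
At 58.27% yield, actual mass of AgCl = 1472.10 × 0.5827 = 857.793 g.

857.79 g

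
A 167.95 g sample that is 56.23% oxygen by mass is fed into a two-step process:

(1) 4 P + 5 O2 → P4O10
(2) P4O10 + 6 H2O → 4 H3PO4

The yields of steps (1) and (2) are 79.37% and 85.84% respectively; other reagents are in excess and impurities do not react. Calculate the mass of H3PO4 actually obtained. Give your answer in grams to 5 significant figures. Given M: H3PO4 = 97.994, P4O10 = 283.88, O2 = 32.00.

157.63 g

Pure O2 = 167.95 × 0.5623 = 94.4383 g.
n(O2) = 94.4383 / 32.00 = 2.95120 mol.
Step 1 (O2:P4O10 = 5:1): theoretical n(P4O10) = 0.590239 mol; at 79.37% yield, n(P4O10) = 0.468473 mol.
Step 2 (P4O10:H3PO4 = 1:4): theoretical n(H3PO4) = 1.87389 mol, so theoretical mass = 1.87389 × 97.994 = 183.630 g.
At 85.84% yield, actual mass of H3PO4 = 183.630 × 0.8584 = 157.628 g.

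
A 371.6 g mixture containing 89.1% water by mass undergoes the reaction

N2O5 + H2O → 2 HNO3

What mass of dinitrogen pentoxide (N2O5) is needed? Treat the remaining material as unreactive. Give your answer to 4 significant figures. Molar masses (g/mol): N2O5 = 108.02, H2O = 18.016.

1985 g

Mass of pure H2O = 371.6 g × 0.891 = 331.10 g.
n(H2O) = 331.10 g / 18.016 g/mol = 18.378 mol.
From the equation the H2O:N2O5 mole ratio is 1:1, so n(N2O5) = 18.378 × 1/1 = 18.378 mol.
Mass of N2O5 = 18.378 mol × 108.02 g/mol = 1985.2 g.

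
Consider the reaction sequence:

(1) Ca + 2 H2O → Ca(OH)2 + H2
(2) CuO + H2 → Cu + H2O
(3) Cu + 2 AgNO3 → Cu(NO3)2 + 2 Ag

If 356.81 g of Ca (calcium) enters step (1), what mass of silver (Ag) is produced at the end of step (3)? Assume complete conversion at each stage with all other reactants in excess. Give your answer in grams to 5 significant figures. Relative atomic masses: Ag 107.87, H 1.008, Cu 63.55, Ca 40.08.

1920.6 g

M(Ca) = 40.08 g/mol.
M(Ag) = 107.87 g/mol.
n(Ca) = 356.81 / 40.08 = 8.90245 mol.
Reaction (1): Ca→H2 ratio 1:1 ⇒ n(H2) = 8.90245 mol.
Reaction (2): H2→Cu ratio 1:1 ⇒ n(Cu) = 8.90245 mol.
Reaction (3): Cu→Ag ratio 1:2 ⇒ n(Ag) = 17.8049 mol.
Mass of Ag = 17.8049 × 107.87 = 1920.61 g.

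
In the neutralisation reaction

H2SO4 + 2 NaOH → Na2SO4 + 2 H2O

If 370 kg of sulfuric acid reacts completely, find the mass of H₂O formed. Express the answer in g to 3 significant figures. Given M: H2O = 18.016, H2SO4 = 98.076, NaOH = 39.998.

Convert: 370 kg = 370000 g.
n(H2SO4) = 370000 g / 98.076 g/mol = 3773 mol.
From the equation the H2SO4:H2O mole ratio is 1:2, so n(H2O) = 3773 × 2/1 = 7545 mol.
Mass of H2O = 7545 mol × 18.016 g/mol = 135900 g.

136000 g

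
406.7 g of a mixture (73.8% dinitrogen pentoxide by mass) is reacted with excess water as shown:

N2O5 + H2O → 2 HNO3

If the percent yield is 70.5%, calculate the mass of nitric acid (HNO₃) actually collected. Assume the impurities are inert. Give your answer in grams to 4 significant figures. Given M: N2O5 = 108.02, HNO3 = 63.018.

246.9 g

Pure N2O5 available = 406.7 g × 0.738 = 300.14 g.
n(N2O5) = 300.14 g / 108.02 g/mol = 2.7786 mol.
From the equation the N2O5:HNO3 mole ratio is 1:2, so n(HNO3) = 2.7786 × 2/1 = 5.5572 mol.
Mass of HNO3 = 5.5572 mol × 63.018 g/mol = 350.20 g.
Actual mass collected = 350.20 g × 0.705 = 246.89 g.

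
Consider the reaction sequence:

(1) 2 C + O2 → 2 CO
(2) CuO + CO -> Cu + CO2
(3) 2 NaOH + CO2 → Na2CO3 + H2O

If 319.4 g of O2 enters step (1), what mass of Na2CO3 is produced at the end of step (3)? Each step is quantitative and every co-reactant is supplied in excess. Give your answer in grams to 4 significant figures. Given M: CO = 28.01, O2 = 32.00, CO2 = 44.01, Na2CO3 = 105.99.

2116 g

n(O2) = 319.4 / 32.00 = 9.9812 mol.
Reaction (1): O2→CO ratio 1:2 ⇒ n(CO) = 19.962 mol.
Reaction (2): CO→CO2 ratio 1:1 ⇒ n(CO2) = 19.962 mol.
Reaction (3): CO2→Na2CO3 ratio 1:1 ⇒ n(Na2CO3) = 19.962 mol.
Mass of Na2CO3 = 19.962 × 105.99 = 2115.8 g.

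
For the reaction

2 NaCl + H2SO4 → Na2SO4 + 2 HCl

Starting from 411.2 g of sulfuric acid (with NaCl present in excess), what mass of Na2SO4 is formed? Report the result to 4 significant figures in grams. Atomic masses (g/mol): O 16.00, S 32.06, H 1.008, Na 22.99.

595.5 g

M(H2SO4) = 2(1.008) + 32.06 + 4(16.00) = 98.076 g/mol.
M(Na2SO4) = 2(22.99) + 32.06 + 4(16.00) = 142.04 g/mol.
n(H2SO4) = 411.20 g / 98.076 g/mol = 4.1927 mol.
From the equation the H2SO4:Na2SO4 mole ratio is 1:1, so n(Na2SO4) = 4.1927 × 1/1 = 4.1927 mol.
Mass of Na2SO4 = 4.1927 mol × 142.04 g/mol = 595.53 g.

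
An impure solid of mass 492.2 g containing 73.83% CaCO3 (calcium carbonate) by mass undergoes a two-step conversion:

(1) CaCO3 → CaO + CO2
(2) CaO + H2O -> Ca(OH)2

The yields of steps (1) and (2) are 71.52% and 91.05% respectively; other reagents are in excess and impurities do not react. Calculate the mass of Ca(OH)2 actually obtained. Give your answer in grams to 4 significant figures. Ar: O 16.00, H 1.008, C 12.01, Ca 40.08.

Pure CaCO3 = 492.2 × 0.7383 = 363.39 g.
M(CaCO3) = 40.08 + 12.01 + 3(16.00) = 100.09 g/mol.
M(Ca(OH)2) = 40.08 + 2(16.00) + 2(1.008) = 74.096 g/mol.
n(CaCO3) = 363.39 / 100.09 = 3.6306 mol.
Step 1 (CaCO3:CaO = 1:1): theoretical n(CaO) = 3.6306 mol; at 71.52% yield, n(CaO) = 2.5966 mol.
Step 2 (CaO:Ca(OH)2 = 1:1): theoretical n(Ca(OH)2) = 2.5966 mol, so theoretical mass = 2.5966 × 74.096 = 192.40 g.
At 91.05% yield, actual mass of Ca(OH)2 = 192.40 × 0.9105 = 175.18 g.

175.2 g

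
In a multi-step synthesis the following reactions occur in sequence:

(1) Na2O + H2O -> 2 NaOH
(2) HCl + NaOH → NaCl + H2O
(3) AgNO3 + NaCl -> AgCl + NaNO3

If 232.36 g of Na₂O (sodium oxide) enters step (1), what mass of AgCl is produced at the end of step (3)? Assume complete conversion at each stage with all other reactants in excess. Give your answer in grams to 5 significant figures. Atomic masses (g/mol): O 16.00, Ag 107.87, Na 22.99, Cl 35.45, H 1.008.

M(Na2O) = 2(22.99) + 16.00 = 61.98 g/mol.
M(AgCl) = 107.87 + 35.45 = 143.32 g/mol.
n(Na2O) = 232.36 / 61.98 = 3.74895 mol.
Reaction (1): Na2O→NaOH ratio 1:2 ⇒ n(NaOH) = 7.49790 mol.
Reaction (2): NaOH→NaCl ratio 1:1 ⇒ n(NaCl) = 7.49790 mol.
Reaction (3): NaCl→AgCl ratio 1:1 ⇒ n(AgCl) = 7.49790 mol.
Mass of AgCl = 7.49790 × 143.32 = 1074.60 g.

1074.6 g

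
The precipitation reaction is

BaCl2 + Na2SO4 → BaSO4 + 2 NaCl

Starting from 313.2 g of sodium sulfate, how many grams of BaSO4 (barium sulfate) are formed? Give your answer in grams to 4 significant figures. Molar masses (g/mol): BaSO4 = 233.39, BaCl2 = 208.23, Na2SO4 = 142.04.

514.6 g

n(Na2SO4) = 313.20 g / 142.04 g/mol = 2.2050 mol.
From the equation the Na2SO4:BaSO4 mole ratio is 1:1, so n(BaSO4) = 2.2050 × 1/1 = 2.2050 mol.
Mass of BaSO4 = 2.2050 mol × 233.39 g/mol = 514.63 g.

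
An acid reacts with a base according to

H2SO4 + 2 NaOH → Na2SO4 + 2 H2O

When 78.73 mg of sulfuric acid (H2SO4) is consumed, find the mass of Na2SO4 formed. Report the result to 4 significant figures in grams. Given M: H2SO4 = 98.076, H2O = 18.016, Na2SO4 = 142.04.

0.1140 g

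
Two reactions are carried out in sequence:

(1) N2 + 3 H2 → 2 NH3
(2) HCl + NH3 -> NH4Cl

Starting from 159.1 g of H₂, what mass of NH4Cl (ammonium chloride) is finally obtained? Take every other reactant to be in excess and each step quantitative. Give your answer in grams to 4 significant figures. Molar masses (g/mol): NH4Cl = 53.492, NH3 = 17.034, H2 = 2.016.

2814 g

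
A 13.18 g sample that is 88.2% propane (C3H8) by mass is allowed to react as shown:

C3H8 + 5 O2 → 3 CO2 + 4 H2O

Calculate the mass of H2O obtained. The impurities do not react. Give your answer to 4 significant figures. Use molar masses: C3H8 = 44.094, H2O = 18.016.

Mass of pure C3H8 = 13.18 g × 0.882 = 11.625 g.
n(C3H8) = 11.625 g / 44.094 g/mol = 0.26364 mol.
From the equation the C3H8:H2O mole ratio is 1:4, so n(H2O) = 0.26364 × 4/1 = 1.0545 mol.
Mass of H2O = 1.0545 mol × 18.016 g/mol = 18.999 g.

19.00 g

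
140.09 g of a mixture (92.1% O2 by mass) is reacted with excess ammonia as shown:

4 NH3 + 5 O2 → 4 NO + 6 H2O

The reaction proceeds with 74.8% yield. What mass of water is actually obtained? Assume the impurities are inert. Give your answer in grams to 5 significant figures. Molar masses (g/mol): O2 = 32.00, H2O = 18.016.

Pure O2 available = 140.09 g × 0.921 = 129.023 g.
n(O2) = 129.023 g / 32.00 g/mol = 4.03197 mol.
From the equation the O2:H2O mole ratio is 5:6, so n(H2O) = 4.03197 × 6/5 = 4.83836 mol.
Mass of H2O = 4.83836 mol × 18.016 g/mol = 87.1679 g.
Actual mass collected = 87.1679 g × 0.748 = 65.2016 g.

65.202 g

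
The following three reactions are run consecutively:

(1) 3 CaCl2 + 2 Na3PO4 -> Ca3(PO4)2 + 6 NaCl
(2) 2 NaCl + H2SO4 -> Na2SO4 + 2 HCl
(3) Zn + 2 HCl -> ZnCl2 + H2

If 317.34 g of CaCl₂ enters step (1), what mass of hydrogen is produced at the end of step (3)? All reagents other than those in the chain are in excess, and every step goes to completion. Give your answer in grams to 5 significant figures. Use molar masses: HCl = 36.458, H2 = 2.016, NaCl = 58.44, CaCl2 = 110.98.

n(CaCl2) = 317.34 / 110.98 = 2.85943 mol.
Reaction (1): CaCl2→NaCl ratio 3:6 ⇒ n(NaCl) = 5.71887 mol.
Reaction (2): NaCl→HCl ratio 2:2 ⇒ n(HCl) = 5.71887 mol.
Reaction (3): HCl→H2 ratio 2:1 ⇒ n(H2) = 2.85943 mol.
Mass of H2 = 2.85943 × 2.016 = 5.76462 g.

5.7646 g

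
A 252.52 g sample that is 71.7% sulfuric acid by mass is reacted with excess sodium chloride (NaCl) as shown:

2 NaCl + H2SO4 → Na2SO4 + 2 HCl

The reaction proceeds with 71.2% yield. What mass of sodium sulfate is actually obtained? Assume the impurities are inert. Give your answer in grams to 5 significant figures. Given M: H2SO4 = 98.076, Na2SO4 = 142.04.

186.70 g

Pure H2SO4 available = 252.52 g × 0.717 = 181.057 g.
n(H2SO4) = 181.057 g / 98.076 g/mol = 1.84609 mol.
From the equation the H2SO4:Na2SO4 mole ratio is 1:1, so n(Na2SO4) = 1.84609 × 1/1 = 1.84609 mol.
Mass of Na2SO4 = 1.84609 mol × 142.04 g/mol = 262.218 g.
Actual mass collected = 262.218 g × 0.712 = 186.699 g.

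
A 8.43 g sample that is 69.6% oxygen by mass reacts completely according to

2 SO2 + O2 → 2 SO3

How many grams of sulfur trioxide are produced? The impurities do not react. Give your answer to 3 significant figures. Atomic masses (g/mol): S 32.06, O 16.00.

Mass of pure O2 = 8.43 g × 0.696 = 5.867 g.
M(O2) = 2(16.00) = 32.00 g/mol.
M(SO3) = 32.06 + 3(16.00) = 80.06 g/mol.
n(O2) = 5.867 g / 32.00 g/mol = 0.1834 mol.
From the equation the O2:SO3 mole ratio is 1:2, so n(SO3) = 0.1834 × 2/1 = 0.3667 mol.
Mass of SO3 = 0.3667 mol × 80.06 g/mol = 29.36 g.

29.4 g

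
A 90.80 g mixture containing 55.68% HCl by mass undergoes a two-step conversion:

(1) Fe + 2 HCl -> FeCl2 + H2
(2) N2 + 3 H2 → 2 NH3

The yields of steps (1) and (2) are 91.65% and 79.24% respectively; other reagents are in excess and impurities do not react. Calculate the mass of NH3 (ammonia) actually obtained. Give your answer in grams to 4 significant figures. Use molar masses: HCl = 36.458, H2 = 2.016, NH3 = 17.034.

5.718 g

Pure HCl = 90.80 × 0.5568 = 50.557 g.
n(HCl) = 50.557 / 36.458 = 1.3867 mol.
Step 1 (HCl:H2 = 2:1): theoretical n(H2) = 0.69337 mol; at 91.65% yield, n(H2) = 0.63547 mol.
Step 2 (H2:NH3 = 3:2): theoretical n(NH3) = 0.42365 mol, so theoretical mass = 0.42365 × 17.034 = 7.2164 g.
At 79.24% yield, actual mass of NH3 = 7.2164 × 0.7924 = 5.7183 g.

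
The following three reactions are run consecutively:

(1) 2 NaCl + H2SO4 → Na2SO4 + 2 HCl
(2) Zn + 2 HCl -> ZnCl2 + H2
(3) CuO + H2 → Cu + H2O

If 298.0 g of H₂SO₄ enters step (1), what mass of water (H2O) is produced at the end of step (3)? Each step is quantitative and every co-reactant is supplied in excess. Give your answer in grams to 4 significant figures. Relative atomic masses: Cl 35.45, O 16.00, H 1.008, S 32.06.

54.74 g

M(H2SO4) = 2(1.008) + 32.06 + 4(16.00) = 98.076 g/mol.
M(H2O) = 2(1.008) + 16.00 = 18.016 g/mol.
n(H2SO4) = 298.0 / 98.076 = 3.0385 mol.
Reaction (1): H2SO4→HCl ratio 1:2 ⇒ n(HCl) = 6.0769 mol.
Reaction (2): HCl→H2 ratio 2:1 ⇒ n(H2) = 3.0385 mol.
Reaction (3): H2→H2O ratio 1:1 ⇒ n(H2O) = 3.0385 mol.
Mass of H2O = 3.0385 × 18.016 = 54.741 g.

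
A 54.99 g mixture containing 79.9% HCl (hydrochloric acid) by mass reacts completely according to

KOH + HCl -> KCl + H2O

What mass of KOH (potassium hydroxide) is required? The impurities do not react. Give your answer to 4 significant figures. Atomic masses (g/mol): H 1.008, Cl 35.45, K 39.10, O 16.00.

67.62 g

Mass of pure HCl = 54.99 g × 0.799 = 43.937 g.
M(HCl) = 1.008 + 35.45 = 36.458 g/mol.
M(KOH) = 39.10 + 16.00 + 1.008 = 56.108 g/mol.
n(HCl) = 43.937 g / 36.458 g/mol = 1.2051 mol.
From the equation the HCl:KOH mole ratio is 1:1, so n(KOH) = 1.2051 × 1/1 = 1.2051 mol.
Mass of KOH = 1.2051 mol × 56.108 g/mol = 67.618 g.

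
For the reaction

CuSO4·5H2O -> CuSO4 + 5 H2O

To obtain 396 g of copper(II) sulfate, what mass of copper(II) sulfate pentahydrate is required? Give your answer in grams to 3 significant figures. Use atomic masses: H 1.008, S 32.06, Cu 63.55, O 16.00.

M(CuSO4) = 63.55 + 32.06 + 4(16.00) = 159.61 g/mol.
M(CuSO4·5H2O) = 63.55 + 32.06 + 9(16.00) + 10(1.008) = 249.69 g/mol.
n(CuSO4) = 396.0 g / 159.61 g/mol = 2.481 mol.
From the equation the CuSO4:CuSO4·5H2O mole ratio is 1:1, so n(CuSO4·5H2O) = 2.481 × 1/1 = 2.481 mol.
Mass of CuSO4·5H2O = 2.481 mol × 249.69 g/mol = 619.5 g.

619 g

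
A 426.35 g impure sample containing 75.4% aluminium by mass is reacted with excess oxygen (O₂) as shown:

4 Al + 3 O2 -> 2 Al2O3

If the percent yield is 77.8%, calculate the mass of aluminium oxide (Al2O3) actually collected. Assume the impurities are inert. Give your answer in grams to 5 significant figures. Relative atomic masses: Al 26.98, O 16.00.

Pure Al available = 426.35 g × 0.754 = 321.468 g.
M(Al) = 26.98 g/mol.
M(Al2O3) = 2(26.98) + 3(16.00) = 101.96 g/mol.
n(Al) = 321.468 g / 26.98 g/mol = 11.9150 mol.
From the equation the Al:Al2O3 mole ratio is 4:2, so n(Al2O3) = 11.9150 × 2/4 = 5.95752 mol.
Mass of Al2O3 = 5.95752 mol × 101.96 g/mol = 607.429 g.
Actual mass collected = 607.429 g × 0.778 = 472.580 g.

472.58 g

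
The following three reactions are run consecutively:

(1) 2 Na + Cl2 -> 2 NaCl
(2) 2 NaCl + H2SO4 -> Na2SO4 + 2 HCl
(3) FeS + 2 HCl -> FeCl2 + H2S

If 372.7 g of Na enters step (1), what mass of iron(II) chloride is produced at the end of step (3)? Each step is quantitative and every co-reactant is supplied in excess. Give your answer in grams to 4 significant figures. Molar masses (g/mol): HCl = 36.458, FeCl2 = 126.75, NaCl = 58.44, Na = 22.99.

1027 g

n(Na) = 372.7 / 22.99 = 16.211 mol.
Reaction (1): Na→NaCl ratio 2:2 ⇒ n(NaCl) = 16.211 mol.
Reaction (2): NaCl→HCl ratio 2:2 ⇒ n(HCl) = 16.211 mol.
Reaction (3): HCl→FeCl2 ratio 2:1 ⇒ n(FeCl2) = 8.1057 mol.
Mass of FeCl2 = 8.1057 × 126.75 = 1027.4 g.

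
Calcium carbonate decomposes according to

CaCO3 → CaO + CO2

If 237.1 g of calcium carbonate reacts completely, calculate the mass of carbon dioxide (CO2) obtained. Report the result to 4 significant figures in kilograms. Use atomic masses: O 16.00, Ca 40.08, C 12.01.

0.1043 kg

M(CaCO3) = 40.08 + 12.01 + 3(16.00) = 100.09 g/mol.
M(CO2) = 12.01 + 2(16.00) = 44.01 g/mol.
n(CaCO3) = 237.10 g / 100.09 g/mol = 2.3689 mol.
From the equation the CaCO3:CO2 mole ratio is 1:1, so n(CO2) = 2.3689 × 1/1 = 2.3689 mol.
Mass of CO2 = 2.3689 mol × 44.01 g/mol = 104.25 g.
Converting to kg: 104.25 g = 0.1043 kg.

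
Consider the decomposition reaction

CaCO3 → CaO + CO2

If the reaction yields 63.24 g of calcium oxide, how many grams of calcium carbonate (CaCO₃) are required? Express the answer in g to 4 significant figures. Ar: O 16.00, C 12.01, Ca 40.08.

112.9 g

M(CaO) = 40.08 + 16.00 = 56.08 g/mol.
M(CaCO3) = 40.08 + 12.01 + 3(16.00) = 100.09 g/mol.
n(CaO) = 63.240 g / 56.08 g/mol = 1.1277 mol.
From the equation the CaO:CaCO3 mole ratio is 1:1, so n(CaCO3) = 1.1277 × 1/1 = 1.1277 mol.
Mass of CaCO3 = 1.1277 mol × 100.09 g/mol = 112.87 g.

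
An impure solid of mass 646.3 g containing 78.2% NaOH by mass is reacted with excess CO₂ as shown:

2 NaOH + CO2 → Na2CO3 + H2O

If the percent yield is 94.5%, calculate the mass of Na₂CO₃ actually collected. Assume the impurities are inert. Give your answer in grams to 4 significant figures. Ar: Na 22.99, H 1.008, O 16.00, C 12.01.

Pure NaOH available = 646.3 g × 0.782 = 505.41 g.
M(NaOH) = 22.99 + 16.00 + 1.008 = 39.998 g/mol.
M(Na2CO3) = 2(22.99) + 12.01 + 3(16.00) = 105.99 g/mol.
n(NaOH) = 505.41 g / 39.998 g/mol = 12.636 mol.
From the equation the NaOH:Na2CO3 mole ratio is 2:1, so n(Na2CO3) = 12.636 × 1/2 = 6.3179 mol.
Mass of Na2CO3 = 6.3179 mol × 105.99 g/mol = 669.63 g.
Actual mass collected = 669.63 g × 0.945 = 632.80 g.

632.8 g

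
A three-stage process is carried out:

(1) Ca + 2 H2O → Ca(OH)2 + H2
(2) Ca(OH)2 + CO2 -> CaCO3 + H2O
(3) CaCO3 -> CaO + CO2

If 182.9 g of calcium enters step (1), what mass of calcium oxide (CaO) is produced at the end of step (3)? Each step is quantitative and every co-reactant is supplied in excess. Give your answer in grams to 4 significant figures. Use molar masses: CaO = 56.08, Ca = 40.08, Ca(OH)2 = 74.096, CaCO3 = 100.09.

255.9 g

n(Ca) = 182.9 / 40.08 = 4.5634 mol.
Reaction (1): Ca→Ca(OH)2 ratio 1:1 ⇒ n(Ca(OH)2) = 4.5634 mol.
Reaction (2): Ca(OH)2→CaCO3 ratio 1:1 ⇒ n(CaCO3) = 4.5634 mol.
Reaction (3): CaCO3→CaO ratio 1:1 ⇒ n(CaO) = 4.5634 mol.
Mass of CaO = 4.5634 × 56.08 = 255.91 g.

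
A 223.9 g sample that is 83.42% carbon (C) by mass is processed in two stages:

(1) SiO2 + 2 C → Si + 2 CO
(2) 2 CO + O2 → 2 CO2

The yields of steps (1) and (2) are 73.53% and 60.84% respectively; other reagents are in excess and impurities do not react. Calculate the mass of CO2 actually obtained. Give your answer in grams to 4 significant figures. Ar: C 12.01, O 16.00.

306.2 g

Pure C = 223.9 × 0.8342 = 186.78 g.
M(C) = 12.01 g/mol.
M(CO2) = 12.01 + 2(16.00) = 44.01 g/mol.
n(C) = 186.78 / 12.01 = 15.552 mol.
Step 1 (C:CO = 2:2): theoretical n(CO) = 15.552 mol; at 73.53% yield, n(CO) = 11.435 mol.
Step 2 (CO:CO2 = 2:2): theoretical n(CO2) = 11.435 mol, so theoretical mass = 11.435 × 44.01 = 503.27 g.
At 60.84% yield, actual mass of CO2 = 503.27 × 0.6084 = 306.19 g.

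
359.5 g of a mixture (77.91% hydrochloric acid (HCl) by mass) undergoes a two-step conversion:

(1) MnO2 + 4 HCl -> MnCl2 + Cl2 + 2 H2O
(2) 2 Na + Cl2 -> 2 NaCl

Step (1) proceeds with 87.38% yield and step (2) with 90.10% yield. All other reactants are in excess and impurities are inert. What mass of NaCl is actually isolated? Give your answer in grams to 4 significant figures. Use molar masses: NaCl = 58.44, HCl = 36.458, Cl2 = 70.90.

Pure HCl = 359.5 × 0.7791 = 280.09 g.
n(HCl) = 280.09 / 36.458 = 7.6824 mol.
Step 1 (HCl:Cl2 = 4:1): theoretical n(Cl2) = 1.9206 mol; at 87.38% yield, n(Cl2) = 1.6782 mol.
Step 2 (Cl2:NaCl = 1:2): theoretical n(NaCl) = 3.3565 mol, so theoretical mass = 3.3565 × 58.44 = 196.15 g.
At 90.10% yield, actual mass of NaCl = 196.15 × 0.9010 = 176.73 g.

176.7 g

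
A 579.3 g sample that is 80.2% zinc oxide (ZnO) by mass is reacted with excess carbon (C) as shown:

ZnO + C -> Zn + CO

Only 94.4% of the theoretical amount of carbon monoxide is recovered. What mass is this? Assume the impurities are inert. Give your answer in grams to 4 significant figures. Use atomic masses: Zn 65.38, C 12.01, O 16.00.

151.0 g

Pure ZnO available = 579.3 g × 0.802 = 464.60 g.
M(ZnO) = 65.38 + 16.00 = 81.38 g/mol.
M(CO) = 12.01 + 16.00 = 28.01 g/mol.
n(ZnO) = 464.60 g / 81.38 g/mol = 5.7090 mol.
From the equation the ZnO:CO mole ratio is 1:1, so n(CO) = 5.7090 × 1/1 = 5.7090 mol.
Mass of CO = 5.7090 mol × 28.01 g/mol = 159.91 g.
Actual mass collected = 159.91 g × 0.944 = 150.95 g.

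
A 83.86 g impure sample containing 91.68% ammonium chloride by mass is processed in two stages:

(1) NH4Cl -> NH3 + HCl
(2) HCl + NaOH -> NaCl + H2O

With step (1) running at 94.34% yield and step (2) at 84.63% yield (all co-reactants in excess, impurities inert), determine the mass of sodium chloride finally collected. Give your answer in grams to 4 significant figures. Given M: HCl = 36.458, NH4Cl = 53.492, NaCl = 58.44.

Pure NH4Cl = 83.86 × 0.9168 = 76.883 g.
n(NH4Cl) = 76.883 / 53.492 = 1.4373 mol.
Step 1 (NH4Cl:HCl = 1:1): theoretical n(HCl) = 1.4373 mol; at 94.34% yield, n(HCl) = 1.3559 mol.
Step 2 (HCl:NaCl = 1:1): theoretical n(NaCl) = 1.3559 mol, so theoretical mass = 1.3559 × 58.44 = 79.240 g.
At 84.63% yield, actual mass of NaCl = 79.240 × 0.8463 = 67.061 g.

67.06 g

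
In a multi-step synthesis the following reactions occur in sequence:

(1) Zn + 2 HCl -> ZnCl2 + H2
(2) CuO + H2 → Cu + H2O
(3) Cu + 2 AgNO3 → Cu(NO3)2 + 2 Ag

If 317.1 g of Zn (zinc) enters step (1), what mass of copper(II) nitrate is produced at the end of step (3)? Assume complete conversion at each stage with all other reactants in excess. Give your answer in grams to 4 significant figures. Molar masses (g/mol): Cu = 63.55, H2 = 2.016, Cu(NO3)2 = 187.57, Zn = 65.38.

n(Zn) = 317.1 / 65.38 = 4.8501 mol.
Reaction (1): Zn→H2 ratio 1:1 ⇒ n(H2) = 4.8501 mol.
Reaction (2): H2→Cu ratio 1:1 ⇒ n(Cu) = 4.8501 mol.
Reaction (3): Cu→Cu(NO3)2 ratio 1:1 ⇒ n(Cu(NO3)2) = 4.8501 mol.
Mass of Cu(NO3)2 = 4.8501 × 187.57 = 909.73 g.

909.7 g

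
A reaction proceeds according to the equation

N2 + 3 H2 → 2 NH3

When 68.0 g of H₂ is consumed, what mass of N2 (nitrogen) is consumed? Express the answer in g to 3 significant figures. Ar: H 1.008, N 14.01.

315 g

M(H2) = 2(1.008) = 2.016 g/mol.
M(N2) = 2(14.01) = 28.02 g/mol.
n(H2) = 68.00 g / 2.016 g/mol = 33.73 mol.
From the equation the H2:N2 mole ratio is 3:1, so n(N2) = 33.73 × 1/3 = 11.24 mol.
Mass of N2 = 11.24 mol × 28.02 g/mol = 315.0 g.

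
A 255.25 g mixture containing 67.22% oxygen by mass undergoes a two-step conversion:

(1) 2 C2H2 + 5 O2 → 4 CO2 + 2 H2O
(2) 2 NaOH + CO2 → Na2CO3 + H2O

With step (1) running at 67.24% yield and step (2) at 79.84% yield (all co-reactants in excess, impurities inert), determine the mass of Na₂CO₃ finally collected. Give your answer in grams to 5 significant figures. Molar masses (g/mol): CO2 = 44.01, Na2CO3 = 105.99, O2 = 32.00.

Pure O2 = 255.25 × 0.6722 = 171.579 g.
n(O2) = 171.579 / 32.00 = 5.36185 mol.
Step 1 (O2:CO2 = 5:4): theoretical n(CO2) = 4.28948 mol; at 67.24% yield, n(CO2) = 2.88424 mol.
Step 2 (CO2:Na2CO3 = 1:1): theoretical n(Na2CO3) = 2.88424 mol, so theoretical mass = 2.88424 × 105.99 = 305.701 g.
At 79.84% yield, actual mass of Na2CO3 = 305.701 × 0.7984 = 244.072 g.

244.07 g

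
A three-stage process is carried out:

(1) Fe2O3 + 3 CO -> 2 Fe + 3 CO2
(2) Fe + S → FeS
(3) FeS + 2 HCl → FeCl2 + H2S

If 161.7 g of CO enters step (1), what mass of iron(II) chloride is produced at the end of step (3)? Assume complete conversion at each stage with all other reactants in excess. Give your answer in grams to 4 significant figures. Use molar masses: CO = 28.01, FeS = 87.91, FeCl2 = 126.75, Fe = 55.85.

487.8 g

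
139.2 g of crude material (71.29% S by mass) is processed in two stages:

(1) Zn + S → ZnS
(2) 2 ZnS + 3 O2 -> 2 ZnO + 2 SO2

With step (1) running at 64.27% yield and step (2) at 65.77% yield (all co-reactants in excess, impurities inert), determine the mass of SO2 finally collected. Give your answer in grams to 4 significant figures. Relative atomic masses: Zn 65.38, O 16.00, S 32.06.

83.82 g

Pure S = 139.2 × 0.7129 = 99.236 g.
M(S) = 32.06 g/mol.
M(SO2) = 32.06 + 2(16.00) = 64.06 g/mol.
n(S) = 99.236 / 32.06 = 3.0953 mol.
Step 1 (S:ZnS = 1:1): theoretical n(ZnS) = 3.0953 mol; at 64.27% yield, n(ZnS) = 1.9894 mol.
Step 2 (ZnS:SO2 = 2:2): theoretical n(SO2) = 1.9894 mol, so theoretical mass = 1.9894 × 64.06 = 127.44 g.
At 65.77% yield, actual mass of SO2 = 127.44 × 0.6577 = 83.816 g.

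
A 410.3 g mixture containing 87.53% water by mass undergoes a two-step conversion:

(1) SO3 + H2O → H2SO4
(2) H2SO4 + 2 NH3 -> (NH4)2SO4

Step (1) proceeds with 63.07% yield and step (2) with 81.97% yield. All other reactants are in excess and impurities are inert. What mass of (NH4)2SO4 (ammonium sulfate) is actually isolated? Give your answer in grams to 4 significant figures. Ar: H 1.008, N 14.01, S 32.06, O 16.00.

Pure H2O = 410.3 × 0.8753 = 359.14 g.
M(H2O) = 2(1.008) + 16.00 = 18.016 g/mol.
M((NH4)2SO4) = 2(14.01) + 8(1.008) + 32.06 + 4(16.00) = 132.144 g/mol.
n(H2O) = 359.14 / 18.016 = 19.934 mol.
Step 1 (H2O:H2SO4 = 1:1): theoretical n(H2SO4) = 19.934 mol; at 63.07% yield, n(H2SO4) = 12.573 mol.
Step 2 (H2SO4:(NH4)2SO4 = 1:1): theoretical n((NH4)2SO4) = 12.573 mol, so theoretical mass = 12.573 × 132.144 = 1661.4 g.
At 81.97% yield, actual mass of (NH4)2SO4 = 1661.4 × 0.8197 = 1361.8 g.

1362 g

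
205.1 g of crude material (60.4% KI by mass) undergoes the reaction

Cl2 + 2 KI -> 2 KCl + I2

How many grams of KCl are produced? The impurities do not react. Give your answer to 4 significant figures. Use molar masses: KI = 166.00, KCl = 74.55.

55.63 g

Mass of pure KI = 205.1 g × 0.604 = 123.88 g.
n(KI) = 123.88 g / 166.00 g/mol = 0.74627 mol.
From the equation the KI:KCl mole ratio is 2:2, so n(KCl) = 0.74627 × 2/2 = 0.74627 mol.
Mass of KCl = 0.74627 mol × 74.55 g/mol = 55.634 g.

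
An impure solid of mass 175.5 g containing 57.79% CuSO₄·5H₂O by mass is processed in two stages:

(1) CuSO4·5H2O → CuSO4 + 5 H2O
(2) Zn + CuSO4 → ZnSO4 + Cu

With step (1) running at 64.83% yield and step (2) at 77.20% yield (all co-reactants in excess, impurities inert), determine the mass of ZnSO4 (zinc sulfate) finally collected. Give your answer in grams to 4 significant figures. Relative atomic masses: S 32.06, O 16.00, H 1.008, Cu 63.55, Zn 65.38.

Pure CuSO4·5H2O = 175.5 × 0.5779 = 101.42 g.
M(CuSO4·5H2O) = 63.55 + 32.06 + 9(16.00) + 10(1.008) = 249.69 g/mol.
M(ZnSO4) = 65.38 + 32.06 + 4(16.00) = 161.44 g/mol.
n(CuSO4·5H2O) = 101.42 / 249.69 = 0.40619 mol.
Step 1 (CuSO4·5H2O:CuSO4 = 1:1): theoretical n(CuSO4) = 0.40619 mol; at 64.83% yield, n(CuSO4) = 0.26333 mol.
Step 2 (CuSO4:ZnSO4 = 1:1): theoretical n(ZnSO4) = 0.26333 mol, so theoretical mass = 0.26333 × 161.44 = 42.512 g.
At 77.20% yield, actual mass of ZnSO4 = 42.512 × 0.7720 = 32.820 g.

32.82 g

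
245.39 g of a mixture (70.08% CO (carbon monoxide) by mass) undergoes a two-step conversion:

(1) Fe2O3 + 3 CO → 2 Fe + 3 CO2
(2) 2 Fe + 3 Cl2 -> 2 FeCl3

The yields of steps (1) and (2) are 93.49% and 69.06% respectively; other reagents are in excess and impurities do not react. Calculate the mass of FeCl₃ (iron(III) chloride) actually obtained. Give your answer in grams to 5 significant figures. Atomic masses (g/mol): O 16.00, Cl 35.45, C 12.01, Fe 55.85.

428.64 g

Pure CO = 245.39 × 0.7008 = 171.969 g.
M(CO) = 12.01 + 16.00 = 28.01 g/mol.
M(FeCl3) = 55.85 + 3(35.45) = 162.20 g/mol.
n(CO) = 171.969 / 28.01 = 6.13957 mol.
Step 1 (CO:Fe = 3:2): theoretical n(Fe) = 4.09305 mol; at 93.49% yield, n(Fe) = 3.82659 mol.
Step 2 (Fe:FeCl3 = 2:2): theoretical n(FeCl3) = 3.82659 mol, so theoretical mass = 3.82659 × 162.20 = 620.673 g.
At 69.06% yield, actual mass of FeCl3 = 620.673 × 0.6906 = 428.637 g.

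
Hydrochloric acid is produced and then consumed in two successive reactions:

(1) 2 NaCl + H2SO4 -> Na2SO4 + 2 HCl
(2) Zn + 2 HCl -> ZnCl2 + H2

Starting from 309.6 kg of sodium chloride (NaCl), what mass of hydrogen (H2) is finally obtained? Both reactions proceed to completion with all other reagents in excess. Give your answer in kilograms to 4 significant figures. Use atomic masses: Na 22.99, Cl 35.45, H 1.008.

M(NaCl) = 22.99 + 35.45 = 58.44 g/mol.
M(H2) = 2(1.008) = 2.016 g/mol.
309.6 kg = 309600 g.
n(NaCl) = 309600 / 58.44 = 5297.7 mol.
Step 1 gives a 2:2 ratio of NaCl to HCl, so n(HCl) = 5297.7 mol.
In step 2 the HCl:H2 ratio is 2:1, so n(H2) = 2648.9 mol.
Mass of H2 = 2648.9 × 2.016 = 5340.1 g = 5.340 kg.

5.340 kg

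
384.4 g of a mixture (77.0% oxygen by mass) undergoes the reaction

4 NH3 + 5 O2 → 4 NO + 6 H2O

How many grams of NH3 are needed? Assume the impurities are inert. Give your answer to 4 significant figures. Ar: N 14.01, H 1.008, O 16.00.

126.0 g

Mass of pure O2 = 384.4 g × 0.770 = 295.99 g.
M(O2) = 2(16.00) = 32.00 g/mol.
M(NH3) = 14.01 + 3(1.008) = 17.034 g/mol.
n(O2) = 295.99 g / 32.00 g/mol = 9.2496 mol.
From the equation the O2:NH3 mole ratio is 5:4, so n(NH3) = 9.2496 × 4/5 = 7.3997 mol.
Mass of NH3 = 7.3997 mol × 17.034 g/mol = 126.05 g.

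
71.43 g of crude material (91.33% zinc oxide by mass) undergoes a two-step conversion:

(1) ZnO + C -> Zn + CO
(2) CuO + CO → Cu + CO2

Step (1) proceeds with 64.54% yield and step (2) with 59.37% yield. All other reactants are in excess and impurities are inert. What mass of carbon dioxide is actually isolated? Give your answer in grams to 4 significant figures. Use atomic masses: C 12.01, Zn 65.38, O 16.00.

Pure ZnO = 71.43 × 0.9133 = 65.237 g.
M(ZnO) = 65.38 + 16.00 = 81.38 g/mol.
M(CO2) = 12.01 + 2(16.00) = 44.01 g/mol.
n(ZnO) = 65.237 / 81.38 = 0.80163 mol.
Step 1 (ZnO:CO = 1:1): theoretical n(CO) = 0.80163 mol; at 64.54% yield, n(CO) = 0.51737 mol.
Step 2 (CO:CO2 = 1:1): theoretical n(CO2) = 0.51737 mol, so theoretical mass = 0.51737 × 44.01 = 22.770 g.
At 59.37% yield, actual mass of CO2 = 22.770 × 0.5937 = 13.518 g.

13.52 g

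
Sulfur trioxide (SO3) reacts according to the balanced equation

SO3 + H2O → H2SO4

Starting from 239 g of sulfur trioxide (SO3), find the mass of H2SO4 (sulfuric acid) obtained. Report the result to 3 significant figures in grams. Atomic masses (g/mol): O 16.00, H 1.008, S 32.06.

M(SO3) = 32.06 + 3(16.00) = 80.06 g/mol.
M(H2SO4) = 2(1.008) + 32.06 + 4(16.00) = 98.076 g/mol.
n(SO3) = 239.0 g / 80.06 g/mol = 2.985 mol.
From the equation the SO3:H2SO4 mole ratio is 1:1, so n(H2SO4) = 2.985 × 1/1 = 2.985 mol.
Mass of H2SO4 = 2.985 mol × 98.076 g/mol = 292.8 g.

293 g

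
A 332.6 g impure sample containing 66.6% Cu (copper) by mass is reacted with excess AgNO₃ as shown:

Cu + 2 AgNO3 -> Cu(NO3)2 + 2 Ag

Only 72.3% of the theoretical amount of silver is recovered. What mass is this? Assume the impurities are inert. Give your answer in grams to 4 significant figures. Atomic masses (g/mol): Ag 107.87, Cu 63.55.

543.7 g

Pure Cu available = 332.6 g × 0.666 = 221.51 g.
M(Cu) = 63.55 g/mol.
M(Ag) = 107.87 g/mol.
n(Cu) = 221.51 g / 63.55 g/mol = 3.4856 mol.
From the equation the Cu:Ag mole ratio is 1:2, so n(Ag) = 3.4856 × 2/1 = 6.9713 mol.
Mass of Ag = 6.9713 mol × 107.87 g/mol = 751.99 g.
Actual mass collected = 751.99 g × 0.723 = 543.69 g.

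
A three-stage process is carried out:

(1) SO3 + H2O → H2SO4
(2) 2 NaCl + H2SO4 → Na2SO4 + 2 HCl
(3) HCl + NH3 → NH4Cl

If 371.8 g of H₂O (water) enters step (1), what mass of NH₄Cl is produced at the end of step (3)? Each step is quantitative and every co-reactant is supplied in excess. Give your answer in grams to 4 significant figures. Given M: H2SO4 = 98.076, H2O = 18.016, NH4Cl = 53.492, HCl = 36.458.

2208 g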